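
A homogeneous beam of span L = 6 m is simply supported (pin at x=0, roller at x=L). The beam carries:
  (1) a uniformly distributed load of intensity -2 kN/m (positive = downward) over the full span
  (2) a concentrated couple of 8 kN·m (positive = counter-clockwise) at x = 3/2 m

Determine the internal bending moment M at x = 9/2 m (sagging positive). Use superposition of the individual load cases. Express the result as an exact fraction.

Load 1 — uniform load w=-2 kN/m over full span:
  M_1 = wx(L-x)/2 = (-2)·(9/2)·(6-(9/2))/2 = -27/4 kN·m
Load 2 — applied couple M₀=8 kN·m at a=3/2 m (b=L-a=9/2):
  M_2 = M₀x/L - M₀  [x>a] = 8·(9/2)/6 - 8 = -2 kN·m
Superposition: M = Σ M_i = -35/4 kN·m ≈ -8.750000 kN·m

M(9/2) = -35/4 kN·m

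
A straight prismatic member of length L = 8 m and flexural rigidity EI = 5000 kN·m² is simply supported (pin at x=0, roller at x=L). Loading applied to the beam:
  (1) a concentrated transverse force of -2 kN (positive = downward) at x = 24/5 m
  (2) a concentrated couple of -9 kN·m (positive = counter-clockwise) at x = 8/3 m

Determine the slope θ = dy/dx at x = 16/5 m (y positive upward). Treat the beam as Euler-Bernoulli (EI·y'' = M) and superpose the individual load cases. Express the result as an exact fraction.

θ(16/5) = -59/156250 rad

Load 1 — point force P=-2 kN at a=24/5 m (b=L-a=16/5):
  θ_1 = -Pb(L²-b²-3x²)/(6LEI)  [x≤a] = -(-2)·(16/5)·(8²-(16/5)²-3·(16/5)²)/(6·8·5000) = 48/78125 rad
Load 2 — applied couple M₀=-9 kN·m at a=8/3 m (b=L-a=16/3):
  θ_2 = (M₀x²/(2L)-M₀(x-a)+C₁)/EI  [x>a] with C₁=M₀(3b²-L²)/(6L)=-4 = ((-9)·(16/5)²/(2·8)-(-9)·((16/5)-(8/3))+(-4))/5000 = -31/31250 rad
Superposition: θ = Σ θ_i = -59/156250 rad ≈ -0.000378 rad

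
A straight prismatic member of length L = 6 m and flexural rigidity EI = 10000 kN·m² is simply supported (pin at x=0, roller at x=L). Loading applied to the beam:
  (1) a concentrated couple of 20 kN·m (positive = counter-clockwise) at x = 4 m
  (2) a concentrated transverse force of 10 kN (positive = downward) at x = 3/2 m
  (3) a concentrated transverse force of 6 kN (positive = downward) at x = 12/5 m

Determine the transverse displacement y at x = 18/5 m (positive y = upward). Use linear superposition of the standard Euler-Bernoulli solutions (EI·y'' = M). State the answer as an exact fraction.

y(18/5) = -183927/25000000 m

Load 1 — applied couple M₀=20 kN·m at a=4 m (b=L-a=2):
  y_1 = (M₀x³/(6L)+C₁x)/EI  [x≤a] with C₁=M₀(3b²-L²)/(6L)=-40/3 = (20·(18/5)³/(6·6)+(-40/3)·(18/5))/10000 = -69/31250 m
Load 2 — point force P=10 kN at a=3/2 m (b=L-a=9/2):
  y_2 = -Pa(L-x)(2Lx-a²-x²)/(6LEI)  [x>a] = -10·(3/2)·(6-(18/5))·(2·6·(18/5)-(3/2)²-(18/5)²)/(6·6·10000) = -2799/1000000 m
Load 3 — point force P=6 kN at a=12/5 m (b=L-a=18/5):
  y_3 = -Pa(L-x)(2Lx-a²-x²)/(6LEI)  [x>a] = -6·(12/5)·(6-(18/5))·(2·6·(18/5)-(12/5)²-(18/5)²)/(6·6·10000) = -918/390625 m
Superposition: y = Σ y_i = -183927/25000000 m ≈ -0.007357 m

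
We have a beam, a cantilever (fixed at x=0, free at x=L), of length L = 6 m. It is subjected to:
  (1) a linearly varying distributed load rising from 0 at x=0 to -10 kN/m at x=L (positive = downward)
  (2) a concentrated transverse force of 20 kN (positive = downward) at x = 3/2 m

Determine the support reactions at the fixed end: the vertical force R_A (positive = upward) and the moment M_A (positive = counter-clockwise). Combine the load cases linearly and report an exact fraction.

Load 1 — triangular load w₀=-10 kN/m (0→w₀ over full span):
  R_A = w₀L/2 = (-10)·6/2 = -30 kN
  M_A = w₀L²/3 = (-10)·6²/3 = -120 kN·m
Load 2 — point force P=20 kN at a=3/2 m (b=L-a=9/2):
  R_A = P = 20 kN
  M_A = Pa = 20·(3/2) = 30 kN·m
Superposition: R_A = -10 kN, M_A = -90 kN·m

R_A = -10 kN, M_A = -90 kN·m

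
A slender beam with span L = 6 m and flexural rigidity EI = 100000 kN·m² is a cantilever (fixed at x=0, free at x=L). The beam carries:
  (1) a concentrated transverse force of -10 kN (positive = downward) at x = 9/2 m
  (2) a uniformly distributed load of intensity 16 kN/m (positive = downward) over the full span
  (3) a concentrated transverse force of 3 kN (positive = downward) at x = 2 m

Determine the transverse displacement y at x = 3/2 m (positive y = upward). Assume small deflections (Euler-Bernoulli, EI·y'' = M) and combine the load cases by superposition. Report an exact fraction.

Load 1 — point force P=-10 kN at a=9/2 m (b=L-a=3/2):
  y_1 = -Px²(3a-x)/(6EI)  [x≤a] = -(-10)·(3/2)²·(3·(9/2)-(3/2))/(6·100000) = 9/20000 m
Load 2 — uniform load w=16 kN/m over full span:
  y_2 = -wx²(x²-4Lx+6L²)/(24EI) = -16·(3/2)²·((3/2)²-4·6·(3/2)+6·6²)/(24·100000) = -2187/800000 m
Load 3 — point force P=3 kN at a=2 m (b=L-a=4):
  y_3 = -Px²(3a-x)/(6EI)  [x≤a] = -3·(3/2)²·(3·2-(3/2))/(6·100000) = -81/1600000 m
Superposition: y = Σ y_i = -747/320000 m ≈ -0.002334 m

y(3/2) = -747/320000 m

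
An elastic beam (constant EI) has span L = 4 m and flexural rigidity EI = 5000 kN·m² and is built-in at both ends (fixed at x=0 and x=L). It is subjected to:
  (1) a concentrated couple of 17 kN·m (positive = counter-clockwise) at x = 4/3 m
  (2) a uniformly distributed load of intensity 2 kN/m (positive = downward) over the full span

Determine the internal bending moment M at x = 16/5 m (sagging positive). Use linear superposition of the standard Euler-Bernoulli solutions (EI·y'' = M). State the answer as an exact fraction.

Load 1 — applied couple M₀=17 kN·m at a=4/3 m (b=L-a=8/3):
  M_1 = R_Ax - M_A - M₀  [x>a] with R_A=17/3, M_A=0 = (17/3)·(16/5) - 0 - 17 = 17/15 kN·m
Load 2 — uniform load w=2 kN/m over full span:
  M_2 = wLx/2 - wL²/12 - wx²/2 = 2·4·(16/5)/2 - 2·4²/12 - 2·(16/5)²/2 = -8/75 kN·m
Superposition: M = Σ M_i = 77/75 kN·m ≈ 1.026667 kN·m

M(16/5) = 77/75 kN·m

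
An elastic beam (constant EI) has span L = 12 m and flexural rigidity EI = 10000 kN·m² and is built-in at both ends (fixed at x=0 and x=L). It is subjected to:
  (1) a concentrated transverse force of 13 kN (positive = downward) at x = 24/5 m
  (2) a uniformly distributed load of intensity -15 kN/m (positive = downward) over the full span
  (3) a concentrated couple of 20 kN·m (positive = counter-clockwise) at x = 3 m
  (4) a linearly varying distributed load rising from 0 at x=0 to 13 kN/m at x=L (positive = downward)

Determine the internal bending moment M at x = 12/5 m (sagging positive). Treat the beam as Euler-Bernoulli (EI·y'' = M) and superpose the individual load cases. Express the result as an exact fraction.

Load 1 — point force P=13 kN at a=24/5 m (b=L-a=36/5):
  M_1 = Pb²(3a+b)x/L³ - Pab²/L²  [x≤a] = 13·(36/5)²·(3·(24/5)+(36/5))·(12/5)/12³ - 13·(24/5)·(36/5)²/12² = -1404/625 kN·m
Load 2 — uniform load w=-15 kN/m over full span:
  M_2 = wLx/2 - wL²/12 - wx²/2 = (-15)·12·(12/5)/2 - (-15)·12²/12 - (-15)·(12/5)²/2 = 36/5 kN·m
Load 3 — applied couple M₀=20 kN·m at a=3 m (b=L-a=9):
  M_3 = R_Ax - M_A  [x≤a] with R_A=15/8, M_A=-15/4 = (15/8)·(12/5) - (-15/4) = 33/4 kN·m
Load 4 — triangular load w₀=13 kN/m (0→w₀ over full span):
  M_4 = 3w₀Lx/20 - w₀L²/30 - w₀x³/(6L) = 3·13·12·(12/5)/20 - 13·12²/30 - 13·(12/5)³/(6·12) = -1092/125 kN·m
Superposition: M = Σ M_i = 11169/2500 kN·m ≈ 4.467600 kN·m

M(12/5) = 11169/2500 kN·m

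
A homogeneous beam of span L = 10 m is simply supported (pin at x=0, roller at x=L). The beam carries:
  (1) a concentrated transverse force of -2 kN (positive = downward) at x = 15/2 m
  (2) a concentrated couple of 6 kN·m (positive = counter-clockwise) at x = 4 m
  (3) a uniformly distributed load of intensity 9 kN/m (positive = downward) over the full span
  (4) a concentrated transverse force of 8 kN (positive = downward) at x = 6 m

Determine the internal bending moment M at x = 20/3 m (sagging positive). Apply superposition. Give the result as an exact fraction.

M(20/3) = 332/3 kN·m

Load 1 — point force P=-2 kN at a=15/2 m (b=L-a=5/2):
  M_1 = Pbx/L  [x≤a] = (-2)·(5/2)·(20/3)/10 = -10/3 kN·m
Load 2 — applied couple M₀=6 kN·m at a=4 m (b=L-a=6):
  M_2 = M₀x/L - M₀  [x>a] = 6·(20/3)/10 - 6 = -2 kN·m
Load 3 — uniform load w=9 kN/m over full span:
  M_3 = wx(L-x)/2 = 9·(20/3)·(10-(20/3))/2 = 100 kN·m
Load 4 — point force P=8 kN at a=6 m (b=L-a=4):
  M_4 = Pa(L-x)/L  [x>a] = 8·6·(10-(20/3))/10 = 16 kN·m
Superposition: M = Σ M_i = 332/3 kN·m ≈ 110.666667 kN·m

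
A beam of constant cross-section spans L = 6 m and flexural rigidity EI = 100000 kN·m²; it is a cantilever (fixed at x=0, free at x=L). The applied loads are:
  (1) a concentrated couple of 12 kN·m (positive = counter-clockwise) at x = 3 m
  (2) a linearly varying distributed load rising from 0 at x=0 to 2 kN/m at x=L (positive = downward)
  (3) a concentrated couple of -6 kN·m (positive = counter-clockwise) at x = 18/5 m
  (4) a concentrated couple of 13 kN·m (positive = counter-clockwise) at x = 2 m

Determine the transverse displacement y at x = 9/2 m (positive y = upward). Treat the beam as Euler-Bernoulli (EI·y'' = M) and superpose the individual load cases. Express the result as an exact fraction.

y(9/2) = -104453/640000000 m

Load 1 — applied couple M₀=12 kN·m at a=3 m (b=L-a=3):
  y_1 = M₀a(2x-a)/(2EI)  [x>a] = 12·3·(2·(9/2)-3)/(2·100000) = 27/25000 m
Load 2 — triangular load w₀=2 kN/m (0→w₀ over full span):
  y_2 = (w₀Lx³/12-w₀L²x²/6-w₀x⁵/(120L))/EI = (2·6·(9/2)³/12-2·6²·(9/2)²/6-2·(9/2)⁵/(120·6))/100000 = -200961/128000000 m
Load 3 — applied couple M₀=-6 kN·m at a=18/5 m (b=L-a=12/5):
  y_3 = M₀a(2x-a)/(2EI)  [x>a] = (-6)·(18/5)·(2·(9/2)-(18/5))/(2·100000) = -729/1250000 m
Load 4 — applied couple M₀=13 kN·m at a=2 m (b=L-a=4):
  y_4 = M₀a(2x-a)/(2EI)  [x>a] = 13·2·(2·(9/2)-2)/(2·100000) = 91/100000 m
Superposition: y = Σ y_i = -104453/640000000 m ≈ -0.000163 m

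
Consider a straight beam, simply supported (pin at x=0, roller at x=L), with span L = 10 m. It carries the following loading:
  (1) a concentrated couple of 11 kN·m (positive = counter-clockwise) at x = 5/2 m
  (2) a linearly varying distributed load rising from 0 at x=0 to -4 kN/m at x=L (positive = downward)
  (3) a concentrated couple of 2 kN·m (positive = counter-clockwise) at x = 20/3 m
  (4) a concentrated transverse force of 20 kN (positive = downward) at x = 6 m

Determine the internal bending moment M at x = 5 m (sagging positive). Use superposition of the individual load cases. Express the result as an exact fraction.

M(5) = 21/2 kN·m

Load 1 — applied couple M₀=11 kN·m at a=5/2 m (b=L-a=15/2):
  M_1 = M₀x/L - M₀  [x>a] = 11·5/10 - 11 = -11/2 kN·m
Load 2 — triangular load w₀=-4 kN/m (0→w₀ over full span):
  M_2 = w₀Lx/6 - w₀x³/(6L) = (-4)·10·5/6 - (-4)·5³/(6·10) = -25 kN·m
Load 3 — applied couple M₀=2 kN·m at a=20/3 m (b=L-a=10/3):
  M_3 = M₀x/L  [x≤a] = 2·5/10 = 1 kN·m
Load 4 — point force P=20 kN at a=6 m (b=L-a=4):
  M_4 = Pbx/L  [x≤a] = 20·4·5/10 = 40 kN·m
Superposition: M = Σ M_i = 21/2 kN·m ≈ 10.500000 kN·m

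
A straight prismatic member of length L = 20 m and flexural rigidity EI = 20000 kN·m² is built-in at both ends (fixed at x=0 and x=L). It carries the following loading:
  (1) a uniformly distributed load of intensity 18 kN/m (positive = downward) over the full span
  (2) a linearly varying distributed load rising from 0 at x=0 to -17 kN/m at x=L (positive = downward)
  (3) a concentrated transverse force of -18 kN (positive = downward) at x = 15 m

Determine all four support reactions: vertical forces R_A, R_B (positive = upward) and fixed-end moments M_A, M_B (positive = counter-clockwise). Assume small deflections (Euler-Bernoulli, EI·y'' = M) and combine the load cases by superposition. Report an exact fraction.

R_A = 2019/16 kN, M_A = 8555/24 kN·m, R_B = 733/16 kN, M_B = -1675/8 kN·m

Load 1 — uniform load w=18 kN/m over full span:
  R_A = wL/2 = 18·20/2 = 180 kN
  M_A = wL²/12 = 18·20²/12 = 600 kN·m
  R_B = wL/2 = 18·20/2 = 180 kN
  M_B = -wL²/12 = -18·20²/12 = -600 kN·m
Load 2 — triangular load w₀=-17 kN/m (0→w₀ over full span):
  R_A = 3w₀L/20 = 3·(-17)·20/20 = -51 kN
  M_A = w₀L²/30 = (-17)·20²/30 = -680/3 kN·m
  R_B = 7w₀L/20 = 7·(-17)·20/20 = -119 kN
  M_B = -w₀L²/20 = -(-17)·20²/20 = 340 kN·m
Load 3 — point force P=-18 kN at a=15 m (b=L-a=5):
  R_A = Pb²(3a+b)/L³ = (-18)·5²·(3·15+5)/20³ = -45/16 kN
  M_A = Pab²/L² = (-18)·15·5²/20² = -135/8 kN·m
  R_B = Pa²(a+3b)/L³ = (-18)·15²·(15+3·5)/20³ = -243/16 kN
  M_B = -Pa²b/L² = -(-18)·15²·5/20² = 405/8 kN·m
Superposition: R_A = 2019/16 kN, M_A = 8555/24 kN·m, R_B = 733/16 kN, M_B = -1675/8 kN·m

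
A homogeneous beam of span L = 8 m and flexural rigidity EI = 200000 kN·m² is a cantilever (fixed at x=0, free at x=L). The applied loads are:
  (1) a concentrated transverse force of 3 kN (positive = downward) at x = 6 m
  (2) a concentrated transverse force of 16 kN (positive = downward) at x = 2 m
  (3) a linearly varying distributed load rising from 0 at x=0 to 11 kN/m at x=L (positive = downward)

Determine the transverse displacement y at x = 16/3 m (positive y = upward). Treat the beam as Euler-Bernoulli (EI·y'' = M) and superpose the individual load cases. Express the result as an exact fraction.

y(16/3) = -148301/11390625 m

Load 1 — point force P=3 kN at a=6 m (b=L-a=2):
  y_1 = -Px²(3a-x)/(6EI)  [x≤a] = -3·(16/3)²·(3·6-(16/3))/(6·200000) = -76/84375 m
Load 2 — point force P=16 kN at a=2 m (b=L-a=6):
  y_2 = -Pa²(3x-a)/(6EI)  [x>a] = -16·2²·(3·(16/3)-2)/(6·200000) = -7/9375 m
Load 3 — triangular load w₀=11 kN/m (0→w₀ over full span):
  y_3 = (w₀Lx³/12-w₀L²x²/6-w₀x⁵/(120L))/EI = (11·8·(16/3)³/12-11·8²·(16/3)²/6-11·(16/3)⁵/(120·8))/200000 = -129536/11390625 m
Superposition: y = Σ y_i = -148301/11390625 m ≈ -0.013020 m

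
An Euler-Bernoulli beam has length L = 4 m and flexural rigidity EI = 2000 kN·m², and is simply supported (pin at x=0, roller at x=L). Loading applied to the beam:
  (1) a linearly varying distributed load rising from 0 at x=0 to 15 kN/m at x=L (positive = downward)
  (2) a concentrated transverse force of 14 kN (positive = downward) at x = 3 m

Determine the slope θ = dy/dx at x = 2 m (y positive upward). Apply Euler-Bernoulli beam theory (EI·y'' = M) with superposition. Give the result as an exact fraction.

θ(2) = -7/4800 rad

Load 1 — triangular load w₀=15 kN/m (0→w₀ over full span):
  θ_1 = -w₀(7L⁴-30L²x²+15x⁴)/(360LEI) = -15·(7·4⁴-30·4²·2²+15·2⁴)/(360·4·2000) = -7/12000 rad
Load 2 — point force P=14 kN at a=3 m (b=L-a=1):
  θ_2 = -Pb(L²-b²-3x²)/(6LEI)  [x≤a] = -14·1·(4²-1²-3·2²)/(6·4·2000) = -7/8000 rad
Superposition: θ = Σ θ_i = -7/4800 rad ≈ -0.001458 rad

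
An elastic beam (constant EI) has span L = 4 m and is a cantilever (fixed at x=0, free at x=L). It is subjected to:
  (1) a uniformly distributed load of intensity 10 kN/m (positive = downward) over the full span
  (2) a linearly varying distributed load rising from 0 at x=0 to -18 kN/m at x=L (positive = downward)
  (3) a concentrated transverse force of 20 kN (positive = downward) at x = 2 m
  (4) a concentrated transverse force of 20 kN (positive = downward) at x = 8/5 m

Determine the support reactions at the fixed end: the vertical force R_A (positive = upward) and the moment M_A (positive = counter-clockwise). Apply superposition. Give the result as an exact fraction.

Load 1 — uniform load w=10 kN/m over full span:
  R_A = wL = 10·4 = 40 kN
  M_A = wL²/2 = 10·4²/2 = 80 kN·m
Load 2 — triangular load w₀=-18 kN/m (0→w₀ over full span):
  R_A = w₀L/2 = (-18)·4/2 = -36 kN
  M_A = w₀L²/3 = (-18)·4²/3 = -96 kN·m
Load 3 — point force P=20 kN at a=2 m (b=L-a=2):
  R_A = P = 20 kN
  M_A = Pa = 20·2 = 40 kN·m
Load 4 — point force P=20 kN at a=8/5 m (b=L-a=12/5):
  R_A = P = 20 kN
  M_A = Pa = 20·(8/5) = 32 kN·m
Superposition: R_A = 44 kN, M_A = 56 kN·m

R_A = 44 kN, M_A = 56 kN·m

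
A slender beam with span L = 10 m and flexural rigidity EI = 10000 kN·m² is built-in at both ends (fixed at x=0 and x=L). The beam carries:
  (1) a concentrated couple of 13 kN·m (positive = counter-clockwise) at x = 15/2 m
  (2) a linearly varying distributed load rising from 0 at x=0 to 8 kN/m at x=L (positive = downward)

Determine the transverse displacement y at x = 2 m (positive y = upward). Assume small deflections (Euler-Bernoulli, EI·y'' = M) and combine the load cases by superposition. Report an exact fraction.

y(2) = -26233/6000000 m

Load 1 — applied couple M₀=13 kN·m at a=15/2 m (b=L-a=5/2):
  y_1 = (R_Ax³/6 - M_Ax²/2)/EI  [x≤a] with R_A=117/80, M_A=65/16 = ((117/80)·2³/6 - (65/16)·2²/2)/10000 = -247/400000 m
Load 2 — triangular load w₀=8 kN/m (0→w₀ over full span):
  y_2 = -w₀x²(L-x)²(x+2L)/(120LEI) = -8·2²·(10-2)²·(2+2·10)/(120·10·10000) = -176/46875 m
Superposition: y = Σ y_i = -26233/6000000 m ≈ -0.004372 m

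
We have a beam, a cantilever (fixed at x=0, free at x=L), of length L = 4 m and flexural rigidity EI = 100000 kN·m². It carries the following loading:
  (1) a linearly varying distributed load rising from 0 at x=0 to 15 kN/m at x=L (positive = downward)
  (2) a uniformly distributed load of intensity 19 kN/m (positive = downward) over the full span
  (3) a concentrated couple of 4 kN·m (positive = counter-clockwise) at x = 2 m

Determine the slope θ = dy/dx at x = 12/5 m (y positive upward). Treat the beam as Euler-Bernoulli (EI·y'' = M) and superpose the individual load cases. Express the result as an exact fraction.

θ(12/5) = -457/156250 rad

Load 1 — triangular load w₀=15 kN/m (0→w₀ over full span):
  θ_1 = (w₀Lx²/4-w₀L²x/3-w₀x⁴/(24L))/EI = (15·4·(12/5)²/4-15·4²·(12/5)/3-15·(12/5)⁴/(24·4))/100000 = -1731/1562500 rad
Load 2 — uniform load w=19 kN/m over full span:
  θ_2 = -wx(x²-3Lx+3L²)/(6EI) = -19·(12/5)·((12/5)²-3·4·(12/5)+3·4²)/(6·100000) = -741/390625 rad
Load 3 — applied couple M₀=4 kN·m at a=2 m (b=L-a=2):
  θ_3 = M₀a/EI  [x>a] = 4·2/100000 = 1/12500 rad
Superposition: θ = Σ θ_i = -457/156250 rad ≈ -0.002925 rad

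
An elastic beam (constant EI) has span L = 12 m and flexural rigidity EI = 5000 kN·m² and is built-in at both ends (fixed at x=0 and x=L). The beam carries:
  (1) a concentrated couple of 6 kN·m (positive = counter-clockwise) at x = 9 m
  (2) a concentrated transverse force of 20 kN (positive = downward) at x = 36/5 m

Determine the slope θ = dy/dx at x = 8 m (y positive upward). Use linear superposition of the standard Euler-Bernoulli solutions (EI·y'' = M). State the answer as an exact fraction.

θ(8) = 939/125000 rad

Load 1 — applied couple M₀=6 kN·m at a=9 m (b=L-a=3):
  θ_1 = (R_Ax²/2 - M_Ax)/EI  [x≤a] with R_A=9/16, M_A=15/8 = ((9/16)·8²/2 - (15/8)·8)/5000 = 3/5000 rad
Load 2 — point force P=20 kN at a=36/5 m (b=L-a=24/5):
  θ_2 = Pa²(L-x)(2bL-(3b+a)(L-x))/(2L³EI)  [x>a] = 20·(36/5)²·(12-8)·(2·(24/5)·12-(3·(24/5)+(36/5))·(12-8))/(2·12³·5000) = 108/15625 rad
Superposition: θ = Σ θ_i = 939/125000 rad ≈ 0.007512 rad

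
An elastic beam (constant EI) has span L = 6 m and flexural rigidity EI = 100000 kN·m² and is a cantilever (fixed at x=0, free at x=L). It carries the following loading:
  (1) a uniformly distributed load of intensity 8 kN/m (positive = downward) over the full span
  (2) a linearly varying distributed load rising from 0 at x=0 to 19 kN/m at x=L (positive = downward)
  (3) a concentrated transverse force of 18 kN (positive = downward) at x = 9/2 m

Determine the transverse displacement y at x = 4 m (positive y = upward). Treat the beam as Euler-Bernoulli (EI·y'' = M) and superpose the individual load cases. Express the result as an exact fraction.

Load 1 — uniform load w=8 kN/m over full span:
  y_1 = -wx²(x²-4Lx+6L²)/(24EI) = -8·4²·(4²-4·6·4+6·6²)/(24·100000) = -68/9375 m
Load 2 — triangular load w₀=19 kN/m (0→w₀ over full span):
  y_2 = (w₀Lx³/12-w₀L²x²/6-w₀x⁵/(120L))/EI = (19·6·4³/12-19·6²·4²/6-19·4⁵/(120·6))/100000 = -1748/140625 m
Load 3 — point force P=18 kN at a=9/2 m (b=L-a=3/2):
  y_3 = -Px²(3a-x)/(6EI)  [x≤a] = -18·4²·(3·(9/2)-4)/(6·100000) = -57/12500 m
Superposition: y = Σ y_i = -13637/562500 m ≈ -0.024244 m

y(4) = -13637/562500 m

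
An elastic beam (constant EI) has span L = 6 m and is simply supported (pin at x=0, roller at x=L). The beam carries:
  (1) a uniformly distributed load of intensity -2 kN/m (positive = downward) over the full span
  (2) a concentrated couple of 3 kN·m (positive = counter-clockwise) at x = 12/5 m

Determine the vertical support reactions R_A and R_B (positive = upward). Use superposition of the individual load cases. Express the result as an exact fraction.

Load 1 — uniform load w=-2 kN/m over full span:
  R_A = wL/2 = (-2)·6/2 = -6 kN
  R_B = wL/2 = (-2)·6/2 = -6 kN
Load 2 — applied couple M₀=3 kN·m at a=12/5 m (b=L-a=18/5):
  R_A = M₀/L = 3/6 = 1/2 kN
  R_B = -M₀/L = -3/6 = -1/2 kN
Superposition: R_A = -11/2 kN, R_B = -13/2 kN

R_A = -11/2 kN, R_B = -13/2 kN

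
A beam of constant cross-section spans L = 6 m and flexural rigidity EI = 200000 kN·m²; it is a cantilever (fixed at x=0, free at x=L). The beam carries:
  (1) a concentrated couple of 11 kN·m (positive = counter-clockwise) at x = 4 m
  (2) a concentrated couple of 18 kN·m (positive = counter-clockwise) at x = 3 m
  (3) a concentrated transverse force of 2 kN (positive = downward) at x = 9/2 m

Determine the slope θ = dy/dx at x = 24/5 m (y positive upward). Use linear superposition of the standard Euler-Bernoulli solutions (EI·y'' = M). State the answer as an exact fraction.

Load 1 — applied couple M₀=11 kN·m at a=4 m (b=L-a=2):
  θ_1 = M₀a/EI  [x>a] = 11·4/200000 = 11/50000 rad
Load 2 — applied couple M₀=18 kN·m at a=3 m (b=L-a=3):
  θ_2 = M₀a/EI  [x>a] = 18·3/200000 = 27/100000 rad
Load 3 — point force P=2 kN at a=9/2 m (b=L-a=3/2):
  θ_3 = -Pa²/(2EI)  [x>a] = -2·(9/2)²/(2·200000) = -81/800000 rad
Superposition: θ = Σ θ_i = 311/800000 rad ≈ 0.000389 rad

θ(24/5) = 311/800000 rad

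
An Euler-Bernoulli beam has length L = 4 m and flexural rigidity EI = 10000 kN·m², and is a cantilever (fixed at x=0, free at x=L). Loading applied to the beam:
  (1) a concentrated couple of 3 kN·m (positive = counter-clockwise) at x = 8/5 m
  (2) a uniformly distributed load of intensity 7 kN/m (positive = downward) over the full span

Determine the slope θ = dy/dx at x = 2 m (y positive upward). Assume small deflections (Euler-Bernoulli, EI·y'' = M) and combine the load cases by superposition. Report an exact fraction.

Load 1 — applied couple M₀=3 kN·m at a=8/5 m (b=L-a=12/5):
  θ_1 = M₀a/EI  [x>a] = 3·(8/5)/10000 = 3/6250 rad
Load 2 — uniform load w=7 kN/m over full span:
  θ_2 = -wx(x²-3Lx+3L²)/(6EI) = -7·2·(2²-3·4·2+3·4²)/(6·10000) = -49/7500 rad
Superposition: θ = Σ θ_i = -227/37500 rad ≈ -0.006053 rad

θ(2) = -227/37500 rad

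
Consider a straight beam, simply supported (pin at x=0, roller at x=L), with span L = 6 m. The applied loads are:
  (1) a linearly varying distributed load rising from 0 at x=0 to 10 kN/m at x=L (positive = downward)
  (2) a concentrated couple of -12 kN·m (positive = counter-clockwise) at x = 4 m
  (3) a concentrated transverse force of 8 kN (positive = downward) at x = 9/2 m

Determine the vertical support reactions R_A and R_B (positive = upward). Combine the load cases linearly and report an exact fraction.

Load 1 — triangular load w₀=10 kN/m (0→w₀ over full span):
  R_A = w₀L/6 = 10·6/6 = 10 kN
  R_B = w₀L/3 = 10·6/3 = 20 kN
Load 2 — applied couple M₀=-12 kN·m at a=4 m (b=L-a=2):
  R_A = M₀/L = (-12)/6 = -2 kN
  R_B = -M₀/L = -(-12)/6 = 2 kN
Load 3 — point force P=8 kN at a=9/2 m (b=L-a=3/2):
  R_A = Pb/L = 8·(3/2)/6 = 2 kN
  R_B = Pa/L = 8·(9/2)/6 = 6 kN
Superposition: R_A = 10 kN, R_B = 28 kN

R_A = 10 kN, R_B = 28 kN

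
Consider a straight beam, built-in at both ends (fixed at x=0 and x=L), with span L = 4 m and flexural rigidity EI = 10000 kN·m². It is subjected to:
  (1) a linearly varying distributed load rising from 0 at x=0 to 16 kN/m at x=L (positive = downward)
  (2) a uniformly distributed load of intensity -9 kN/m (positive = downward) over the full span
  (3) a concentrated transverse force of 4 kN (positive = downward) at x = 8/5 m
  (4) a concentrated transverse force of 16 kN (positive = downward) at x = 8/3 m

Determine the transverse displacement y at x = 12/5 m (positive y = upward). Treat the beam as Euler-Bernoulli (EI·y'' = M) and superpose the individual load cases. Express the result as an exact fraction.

y(12/5) = -2744/5859375 m

Load 1 — triangular load w₀=16 kN/m (0→w₀ over full span):
  y_1 = -w₀x²(L-x)²(x+2L)/(120LEI) = -16·(12/5)²·(4-(12/5))²·((12/5)+2·4)/(120·4·10000) = -4992/9765625 m
Load 2 — uniform load w=-9 kN/m over full span:
  y_2 = -wx²(L-x)²/(24EI) = -(-9)·(12/5)²·(4-(12/5))²/(24·10000) = 216/390625 m
Load 3 — point force P=4 kN at a=8/5 m (b=L-a=12/5):
  y_3 = -Pa²(L-x)²(3bL-(3b+a)(L-x))/(6L³EI)  [x>a] = -4·(8/5)²·(4-(12/5))²·(3·(12/5)·4-(3·(12/5)+(8/5))·(4-(12/5)))/(6·4³·10000) = -2944/29296875 m
Load 4 — point force P=16 kN at a=8/3 m (b=L-a=4/3):
  y_4 = -Pb²x²(3aL-(3a+b)x)/(6L³EI)  [x≤a] = -16·(4/3)²·(12/5)²·(3·(8/3)·4-(3·(8/3)+(4/3))·(12/5))/(6·4³·10000) = -32/78125 m
Superposition: y = Σ y_i = -2744/5859375 m ≈ -0.000468 m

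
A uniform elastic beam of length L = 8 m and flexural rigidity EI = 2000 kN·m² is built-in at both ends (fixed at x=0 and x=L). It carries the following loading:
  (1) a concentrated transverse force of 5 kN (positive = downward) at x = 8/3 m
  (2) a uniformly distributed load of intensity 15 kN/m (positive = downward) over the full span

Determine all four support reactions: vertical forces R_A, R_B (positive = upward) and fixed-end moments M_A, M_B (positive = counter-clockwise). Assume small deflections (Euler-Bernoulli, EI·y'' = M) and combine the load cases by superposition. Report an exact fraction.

Load 1 — point force P=5 kN at a=8/3 m (b=L-a=16/3):
  R_A = Pb²(3a+b)/L³ = 5·(16/3)²·(3·(8/3)+(16/3))/8³ = 100/27 kN
  M_A = Pab²/L² = 5·(8/3)·(16/3)²/8² = 160/27 kN·m
  R_B = Pa²(a+3b)/L³ = 5·(8/3)²·((8/3)+3·(16/3))/8³ = 35/27 kN
  M_B = -Pa²b/L² = -5·(8/3)²·(16/3)/8² = -80/27 kN·m
Load 2 — uniform load w=15 kN/m over full span:
  R_A = wL/2 = 15·8/2 = 60 kN
  M_A = wL²/12 = 15·8²/12 = 80 kN·m
  R_B = wL/2 = 15·8/2 = 60 kN
  M_B = -wL²/12 = -15·8²/12 = -80 kN·m
Superposition: R_A = 1720/27 kN, M_A = 2320/27 kN·m, R_B = 1655/27 kN, M_B = -2240/27 kN·m

R_A = 1720/27 kN, M_A = 2320/27 kN·m, R_B = 1655/27 kN, M_B = -2240/27 kN·m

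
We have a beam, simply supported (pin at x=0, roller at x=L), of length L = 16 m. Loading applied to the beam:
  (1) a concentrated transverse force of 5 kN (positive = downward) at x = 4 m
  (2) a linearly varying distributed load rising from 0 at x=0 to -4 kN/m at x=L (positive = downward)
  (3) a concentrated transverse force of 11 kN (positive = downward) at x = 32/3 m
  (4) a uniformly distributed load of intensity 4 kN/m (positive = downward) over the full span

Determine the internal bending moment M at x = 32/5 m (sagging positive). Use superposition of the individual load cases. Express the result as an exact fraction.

Load 1 — point force P=5 kN at a=4 m (b=L-a=12):
  M_1 = Pa(L-x)/L  [x>a] = 5·4·(16-(32/5))/16 = 12 kN·m
Load 2 — triangular load w₀=-4 kN/m (0→w₀ over full span):
  M_2 = w₀Lx/6 - w₀x³/(6L) = (-4)·16·(32/5)/6 - (-4)·(32/5)³/(6·16) = -7168/125 kN·m
Load 3 — point force P=11 kN at a=32/3 m (b=L-a=16/3):
  M_3 = Pbx/L  [x≤a] = 11·(16/3)·(32/5)/16 = 352/15 kN·m
Load 4 — uniform load w=4 kN/m over full span:
  M_4 = wx(L-x)/2 = 4·(32/5)·(16-(32/5))/2 = 3072/25 kN·m
Superposition: M = Σ M_i = 37876/375 kN·m ≈ 101.002667 kN·m

M(32/5) = 37876/375 kN·m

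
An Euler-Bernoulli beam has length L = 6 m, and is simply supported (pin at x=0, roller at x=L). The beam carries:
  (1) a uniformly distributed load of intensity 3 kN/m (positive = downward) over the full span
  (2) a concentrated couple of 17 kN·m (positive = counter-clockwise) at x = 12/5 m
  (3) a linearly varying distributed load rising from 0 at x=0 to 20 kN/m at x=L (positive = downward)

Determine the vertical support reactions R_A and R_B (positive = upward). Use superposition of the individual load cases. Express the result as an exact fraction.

R_A = 191/6 kN, R_B = 277/6 kN

Load 1 — uniform load w=3 kN/m over full span:
  R_A = wL/2 = 3·6/2 = 9 kN
  R_B = wL/2 = 3·6/2 = 9 kN
Load 2 — applied couple M₀=17 kN·m at a=12/5 m (b=L-a=18/5):
  R_A = M₀/L = 17/6 kN
  R_B = -M₀/L = -17/6 kN
Load 3 — triangular load w₀=20 kN/m (0→w₀ over full span):
  R_A = w₀L/6 = 20·6/6 = 20 kN
  R_B = w₀L/3 = 20·6/3 = 40 kN
Superposition: R_A = 191/6 kN, R_B = 277/6 kN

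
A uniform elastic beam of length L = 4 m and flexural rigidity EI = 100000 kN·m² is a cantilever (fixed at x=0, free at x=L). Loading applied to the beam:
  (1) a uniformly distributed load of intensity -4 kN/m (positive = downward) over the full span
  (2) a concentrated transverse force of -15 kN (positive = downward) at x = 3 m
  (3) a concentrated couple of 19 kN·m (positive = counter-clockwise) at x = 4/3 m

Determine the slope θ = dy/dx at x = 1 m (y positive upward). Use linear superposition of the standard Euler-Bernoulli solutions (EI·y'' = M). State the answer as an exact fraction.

θ(1) = 487/600000 rad

Load 1 — uniform load w=-4 kN/m over full span:
  θ_1 = -wx(x²-3Lx+3L²)/(6EI) = -(-4)·1·(1²-3·4·1+3·4²)/(6·100000) = 37/150000 rad
Load 2 — point force P=-15 kN at a=3 m (b=L-a=1):
  θ_2 = -Px(2a-x)/(2EI)  [x≤a] = -(-15)·1·(2·3-1)/(2·100000) = 3/8000 rad
Load 3 — applied couple M₀=19 kN·m at a=4/3 m (b=L-a=8/3):
  θ_3 = M₀x/EI  [x≤a] = 19·1/100000 = 19/100000 rad
Superposition: θ = Σ θ_i = 487/600000 rad ≈ 0.000812 rad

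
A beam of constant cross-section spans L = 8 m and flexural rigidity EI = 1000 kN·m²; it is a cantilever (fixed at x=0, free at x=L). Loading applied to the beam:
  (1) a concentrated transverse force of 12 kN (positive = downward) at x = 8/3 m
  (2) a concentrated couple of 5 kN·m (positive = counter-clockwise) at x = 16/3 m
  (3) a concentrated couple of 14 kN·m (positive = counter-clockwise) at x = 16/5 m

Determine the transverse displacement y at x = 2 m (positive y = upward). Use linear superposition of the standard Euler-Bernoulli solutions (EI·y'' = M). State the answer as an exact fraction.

y(2) = -1/100 m

Load 1 — point force P=12 kN at a=8/3 m (b=L-a=16/3):
  y_1 = -Px²(3a-x)/(6EI)  [x≤a] = -12·2²·(3·(8/3)-2)/(6·1000) = -6/125 m
Load 2 — applied couple M₀=5 kN·m at a=16/3 m (b=L-a=8/3):
  y_2 = M₀x²/(2EI)  [x≤a] = 5·2²/(2·1000) = 1/100 m
Load 3 — applied couple M₀=14 kN·m at a=16/5 m (b=L-a=24/5):
  y_3 = M₀x²/(2EI)  [x≤a] = 14·2²/(2·1000) = 7/250 m
Superposition: y = Σ y_i = -1/100 m ≈ -0.010000 m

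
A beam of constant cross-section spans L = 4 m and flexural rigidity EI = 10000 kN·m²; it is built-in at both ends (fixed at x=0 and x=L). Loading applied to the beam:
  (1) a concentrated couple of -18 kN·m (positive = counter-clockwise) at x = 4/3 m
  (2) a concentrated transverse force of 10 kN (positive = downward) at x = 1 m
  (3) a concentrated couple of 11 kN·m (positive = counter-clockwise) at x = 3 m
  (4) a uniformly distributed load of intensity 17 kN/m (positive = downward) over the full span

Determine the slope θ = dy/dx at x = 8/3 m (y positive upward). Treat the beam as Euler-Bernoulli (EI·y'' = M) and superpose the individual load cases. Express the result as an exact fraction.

Load 1 — applied couple M₀=-18 kN·m at a=4/3 m (b=L-a=8/3):
  θ_1 = (R_Ax²/2 - M_Ax - M₀(x-a))/EI  [x>a] with R_A=-6, M_A=0 = ((-6)·(8/3)²/2 - 0·(8/3) - (-18)·((8/3)-(4/3)))/10000 = 1/3750 rad
Load 2 — point force P=10 kN at a=1 m (b=L-a=3):
  θ_2 = Pa²(L-x)(2bL-(3b+a)(L-x))/(2L³EI)  [x>a] = 10·1²·(4-(8/3))·(2·3·4-(3·3+1)·(4-(8/3)))/(2·4³·10000) = 1/9000 rad
Load 3 — applied couple M₀=11 kN·m at a=3 m (b=L-a=1):
  θ_3 = (R_Ax²/2 - M_Ax)/EI  [x≤a] with R_A=99/32, M_A=55/16 = ((99/32)·(8/3)²/2 - (55/16)·(8/3))/10000 = 11/60000 rad
Load 4 — uniform load w=17 kN/m over full span:
  θ_4 = -wx(L-x)(L-2x)/(12EI) = -17·(8/3)·(4-(8/3))·(4-2·(8/3))/(12·10000) = 34/50625 rad
Superposition: θ = Σ θ_i = 1997/1620000 rad ≈ 0.001233 rad

θ(8/3) = 1997/1620000 rad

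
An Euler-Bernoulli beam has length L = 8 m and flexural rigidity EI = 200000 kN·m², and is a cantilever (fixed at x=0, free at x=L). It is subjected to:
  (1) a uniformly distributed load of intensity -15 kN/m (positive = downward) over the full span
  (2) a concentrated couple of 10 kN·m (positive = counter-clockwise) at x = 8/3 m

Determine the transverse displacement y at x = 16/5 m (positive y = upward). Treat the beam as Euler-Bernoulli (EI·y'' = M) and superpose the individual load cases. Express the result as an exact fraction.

Load 1 — uniform load w=-15 kN/m over full span:
  y_1 = -wx²(x²-4Lx+6L²)/(24EI) = -(-15)·(16/5)²·((16/5)²-4·8·(16/5)+6·8²)/(24·200000) = 3648/390625 m
Load 2 — applied couple M₀=10 kN·m at a=8/3 m (b=L-a=16/3):
  y_2 = M₀a(2x-a)/(2EI)  [x>a] = 10·(8/3)·(2·(16/5)-(8/3))/(2·200000) = 7/28125 m
Superposition: y = Σ y_i = 33707/3515625 m ≈ 0.009588 m

y(16/5) = 33707/3515625 m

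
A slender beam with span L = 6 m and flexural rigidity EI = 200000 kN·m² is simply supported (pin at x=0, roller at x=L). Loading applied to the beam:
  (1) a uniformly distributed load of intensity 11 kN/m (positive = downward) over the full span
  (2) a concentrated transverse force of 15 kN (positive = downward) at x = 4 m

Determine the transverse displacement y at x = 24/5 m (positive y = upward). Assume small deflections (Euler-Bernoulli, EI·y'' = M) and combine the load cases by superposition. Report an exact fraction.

y(24/5) = -11513/15625000 m

Load 1 — uniform load w=11 kN/m over full span:
  y_1 = -wx(L³-2Lx²+x³)/(24EI) = -11·(24/5)·(6³-2·6·(24/5)²+(24/5)³)/(24·200000) = -8613/15625000 m
Load 2 — point force P=15 kN at a=4 m (b=L-a=2):
  y_2 = -Pa(L-x)(2Lx-a²-x²)/(6LEI)  [x>a] = -15·4·(6-(24/5))·(2·6·(24/5)-4²-(24/5)²)/(6·6·200000) = -29/156250 m
Superposition: y = Σ y_i = -11513/15625000 m ≈ -0.000737 m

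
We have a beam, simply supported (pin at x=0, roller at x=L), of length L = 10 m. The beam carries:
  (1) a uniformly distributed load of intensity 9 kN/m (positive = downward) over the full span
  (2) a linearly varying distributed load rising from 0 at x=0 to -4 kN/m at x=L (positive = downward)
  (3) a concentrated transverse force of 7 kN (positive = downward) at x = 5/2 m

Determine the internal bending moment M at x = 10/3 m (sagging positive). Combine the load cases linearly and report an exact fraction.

Load 1 — uniform load w=9 kN/m over full span:
  M_1 = wx(L-x)/2 = 9·(10/3)·(10-(10/3))/2 = 100 kN·m
Load 2 — triangular load w₀=-4 kN/m (0→w₀ over full span):
  M_2 = w₀Lx/6 - w₀x³/(6L) = (-4)·10·(10/3)/6 - (-4)·(10/3)³/(6·10) = -1600/81 kN·m
Load 3 — point force P=7 kN at a=5/2 m (b=L-a=15/2):
  M_3 = Pa(L-x)/L  [x>a] = 7·(5/2)·(10-(10/3))/10 = 35/3 kN·m
Superposition: M = Σ M_i = 7445/81 kN·m ≈ 91.913580 kN·m

M(10/3) = 7445/81 kN·m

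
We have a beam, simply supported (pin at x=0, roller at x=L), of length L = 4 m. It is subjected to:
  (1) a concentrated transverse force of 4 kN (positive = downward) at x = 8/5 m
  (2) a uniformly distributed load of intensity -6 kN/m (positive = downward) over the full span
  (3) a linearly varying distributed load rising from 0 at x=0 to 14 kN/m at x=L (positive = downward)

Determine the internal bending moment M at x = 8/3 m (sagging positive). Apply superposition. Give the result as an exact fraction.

M(8/3) = 2144/405 kN·m

Load 1 — point force P=4 kN at a=8/5 m (b=L-a=12/5):
  M_1 = Pa(L-x)/L  [x>a] = 4·(8/5)·(4-(8/3))/4 = 32/15 kN·m
Load 2 — uniform load w=-6 kN/m over full span:
  M_2 = wx(L-x)/2 = (-6)·(8/3)·(4-(8/3))/2 = -32/3 kN·m
Load 3 — triangular load w₀=14 kN/m (0→w₀ over full span):
  M_3 = w₀Lx/6 - w₀x³/(6L) = 14·4·(8/3)/6 - 14·(8/3)³/(6·4) = 1120/81 kN·m
Superposition: M = Σ M_i = 2144/405 kN·m ≈ 5.293827 kN·m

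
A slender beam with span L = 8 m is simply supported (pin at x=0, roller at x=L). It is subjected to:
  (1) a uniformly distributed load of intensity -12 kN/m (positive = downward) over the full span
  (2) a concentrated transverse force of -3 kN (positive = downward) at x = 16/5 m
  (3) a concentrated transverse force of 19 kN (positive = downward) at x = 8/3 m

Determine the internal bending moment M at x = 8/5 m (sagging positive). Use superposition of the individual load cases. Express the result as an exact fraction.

M(8/5) = -3304/75 kN·m

Load 1 — uniform load w=-12 kN/m over full span:
  M_1 = wx(L-x)/2 = (-12)·(8/5)·(8-(8/5))/2 = -1536/25 kN·m
Load 2 — point force P=-3 kN at a=16/5 m (b=L-a=24/5):
  M_2 = Pbx/L  [x≤a] = (-3)·(24/5)·(8/5)/8 = -72/25 kN·m
Load 3 — point force P=19 kN at a=8/3 m (b=L-a=16/3):
  M_3 = Pbx/L  [x≤a] = 19·(16/3)·(8/5)/8 = 304/15 kN·m
Superposition: M = Σ M_i = -3304/75 kN·m ≈ -44.053333 kN·m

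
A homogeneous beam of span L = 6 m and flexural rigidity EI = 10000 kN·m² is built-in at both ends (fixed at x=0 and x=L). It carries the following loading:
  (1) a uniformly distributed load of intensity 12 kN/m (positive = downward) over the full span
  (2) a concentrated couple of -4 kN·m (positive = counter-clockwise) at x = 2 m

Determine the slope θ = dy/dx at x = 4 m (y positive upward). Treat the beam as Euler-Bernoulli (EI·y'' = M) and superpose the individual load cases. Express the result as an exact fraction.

θ(4) = 19/11250 rad

Load 1 — uniform load w=12 kN/m over full span:
  θ_1 = -wx(L-x)(L-2x)/(12EI) = -12·4·(6-4)·(6-2·4)/(12·10000) = 1/625 rad
Load 2 — applied couple M₀=-4 kN·m at a=2 m (b=L-a=4):
  θ_2 = (R_Ax²/2 - M_Ax - M₀(x-a))/EI  [x>a] with R_A=-8/9, M_A=0 = ((-8/9)·4²/2 - 0·4 - (-4)·(4-2))/10000 = 1/11250 rad
Superposition: θ = Σ θ_i = 19/11250 rad ≈ 0.001689 rad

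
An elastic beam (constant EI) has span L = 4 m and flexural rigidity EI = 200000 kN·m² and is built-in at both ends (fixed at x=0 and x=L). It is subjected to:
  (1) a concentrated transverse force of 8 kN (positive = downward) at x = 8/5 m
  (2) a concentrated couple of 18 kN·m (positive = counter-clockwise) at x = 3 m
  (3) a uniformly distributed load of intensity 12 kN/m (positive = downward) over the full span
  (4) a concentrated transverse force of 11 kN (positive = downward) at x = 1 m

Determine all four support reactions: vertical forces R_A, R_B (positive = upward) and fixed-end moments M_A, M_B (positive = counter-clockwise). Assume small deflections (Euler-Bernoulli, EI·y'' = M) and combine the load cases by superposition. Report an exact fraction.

R_A = 174111/4000 kN, M_A = 64841/2000 kN·m, R_B = 93889/4000 kN, M_B = -49019/2000 kN·m

Load 1 — point force P=8 kN at a=8/5 m (b=L-a=12/5):
  R_A = Pb²(3a+b)/L³ = 8·(12/5)²·(3·(8/5)+(12/5))/4³ = 648/125 kN
  M_A = Pab²/L² = 8·(8/5)·(12/5)²/4² = 576/125 kN·m
  R_B = Pa²(a+3b)/L³ = 8·(8/5)²·((8/5)+3·(12/5))/4³ = 352/125 kN
  M_B = -Pa²b/L² = -8·(8/5)²·(12/5)/4² = -384/125 kN·m
Load 2 — applied couple M₀=18 kN·m at a=3 m (b=L-a=1):
  R_A = 6M₀ab/L³ = 6·18·3·1/4³ = 81/16 kN
  M_A = M₀b(2a-b)/L² = 18·1·(2·3-1)/4² = 45/8 kN·m
  R_B = -6M₀ab/L³ = -6·18·3·1/4³ = -81/16 kN
  M_B = M₀a(2b-a)/L² = 18·3·(2·1-3)/4² = -27/8 kN·m
Load 3 — uniform load w=12 kN/m over full span:
  R_A = wL/2 = 12·4/2 = 24 kN
  M_A = wL²/12 = 12·4²/12 = 16 kN·m
  R_B = wL/2 = 12·4/2 = 24 kN
  M_B = -wL²/12 = -12·4²/12 = -16 kN·m
Load 4 — point force P=11 kN at a=1 m (b=L-a=3):
  R_A = Pb²(3a+b)/L³ = 11·3²·(3·1+3)/4³ = 297/32 kN
  M_A = Pab²/L² = 11·1·3²/4² = 99/16 kN·m
  R_B = Pa²(a+3b)/L³ = 11·1²·(1+3·3)/4³ = 55/32 kN
  M_B = -Pa²b/L² = -11·1²·3/4² = -33/16 kN·m
Superposition: R_A = 174111/4000 kN, M_A = 64841/2000 kN·m, R_B = 93889/4000 kN, M_B = -49019/2000 kN·m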